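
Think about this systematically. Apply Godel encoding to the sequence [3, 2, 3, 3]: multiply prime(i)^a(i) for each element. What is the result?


Encode each element as an exponent of the corresponding prime:
  2^3 = 8
  3^2 = 9
  5^3 = 125
  7^3 = 343
Product = 8 * 9 * 125 * 343 = 3087000

3087000


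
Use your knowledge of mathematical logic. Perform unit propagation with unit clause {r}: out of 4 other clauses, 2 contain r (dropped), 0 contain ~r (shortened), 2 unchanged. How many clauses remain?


Satisfied (removed): 2
Shortened (remain): 0
Unchanged (remain): 2
Remaining = 0 + 2 = 2

2


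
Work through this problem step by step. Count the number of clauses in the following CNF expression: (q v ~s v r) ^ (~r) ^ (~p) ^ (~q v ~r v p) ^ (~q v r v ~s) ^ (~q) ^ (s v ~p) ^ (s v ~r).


A CNF formula is a conjunction of clauses.
Clauses are separated by ^.
Counting the conjuncts: 8 clauses.

8


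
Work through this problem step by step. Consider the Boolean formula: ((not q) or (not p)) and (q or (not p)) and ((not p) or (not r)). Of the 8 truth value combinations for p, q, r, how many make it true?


Evaluate all 8 assignments for p, q, r:
p=0, q=0, r=0: 1
p=0, q=0, r=1: 1
p=0, q=1, r=0: 1
p=0, q=1, r=1: 1
p=1, q=0, r=0: 0
p=1, q=0, r=1: 0
p=1, q=1, r=0: 0
p=1, q=1, r=1: 0
Satisfying count = 4

4


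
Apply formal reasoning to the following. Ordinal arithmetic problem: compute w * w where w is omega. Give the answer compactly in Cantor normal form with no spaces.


Compute w * w.
Ordinal * is associative and left-distributive over +, but NOT commutative; for finite n>1, n*w = w but w*n stays w*n.
w * w = w^2 by definition.
Result = w^2

w^2


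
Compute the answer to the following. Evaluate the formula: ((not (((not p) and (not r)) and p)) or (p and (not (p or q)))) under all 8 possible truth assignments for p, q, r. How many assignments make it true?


Check all 8 assignments:
p=0, q=0, r=0: 1
p=0, q=0, r=1: 1
p=0, q=1, r=0: 1
p=0, q=1, r=1: 1
p=1, q=0, r=0: 1
p=1, q=0, r=1: 1
p=1, q=1, r=0: 1
p=1, q=1, r=1: 1
Count of True = 8

8


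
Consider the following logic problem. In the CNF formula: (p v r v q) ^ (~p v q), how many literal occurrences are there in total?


Counting literals in each clause:
Clause 1: 3 literal(s)
Clause 2: 2 literal(s)
Total = 5

5


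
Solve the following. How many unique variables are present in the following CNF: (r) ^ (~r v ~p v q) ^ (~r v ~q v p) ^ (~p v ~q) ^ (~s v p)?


Identify each variable that appears in the formula.
Variables found: p, q, r, s
Count = 4

4


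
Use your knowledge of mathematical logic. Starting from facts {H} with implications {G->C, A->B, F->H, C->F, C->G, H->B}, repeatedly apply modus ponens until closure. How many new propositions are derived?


Initial facts: {H}
Apply modus ponens to closure:
  H and H->B  =>  B
Final known: {B, H}
New propositions: {B}
Count = 1

1


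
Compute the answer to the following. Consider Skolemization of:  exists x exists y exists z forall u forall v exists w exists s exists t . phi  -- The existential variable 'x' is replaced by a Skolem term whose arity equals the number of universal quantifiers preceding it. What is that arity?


Quantifier prefix: exists x exists y exists z forall u forall v exists w exists s exists t
'x' is existentially quantified at position 1.
No universal quantifiers precede it.
Skolem function arity = 0 (a Skolem constant)

0


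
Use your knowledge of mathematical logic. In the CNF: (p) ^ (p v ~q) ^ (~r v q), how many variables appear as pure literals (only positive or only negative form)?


Check each variable for pure literal status:
p: pure positive
q: mixed (not pure)
r: pure negative
Pure literal count = 2

2


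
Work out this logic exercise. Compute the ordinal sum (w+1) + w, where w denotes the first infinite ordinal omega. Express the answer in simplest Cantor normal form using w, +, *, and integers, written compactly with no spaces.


Compute (w+1) + w.
Ordinal + is associative but NOT commutative; for finite n>0, n + w = w but w + n stays w+n.
(w+1) + w = w + (1+w) = w + w = w*2 (the finite tail 1 is absorbed by the right w).
Result = w*2

w*2


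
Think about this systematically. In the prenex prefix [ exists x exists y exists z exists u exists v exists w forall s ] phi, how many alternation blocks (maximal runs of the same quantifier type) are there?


Quantifier-type sequence: E E E E E E A  (A=forall, E=exists)
Group into maximal same-type runs:
  Ex6 | Ax1
Number of blocks = 2

2


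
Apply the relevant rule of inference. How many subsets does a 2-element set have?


The power set of a set with n elements has 2^n elements.
|P(S)| = 2^2 = 4

4


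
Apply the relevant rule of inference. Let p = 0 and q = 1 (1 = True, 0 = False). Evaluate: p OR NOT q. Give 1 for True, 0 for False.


p = 0, q = 1
Operation: p OR NOT q
Evaluate: 0 OR NOT 1 = 0

0


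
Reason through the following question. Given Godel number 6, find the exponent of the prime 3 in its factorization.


Factorize 6 by dividing by 3 repeatedly.
Division steps: 3 divides 6 exactly 1 time(s).
Exponent of 3 = 1

1


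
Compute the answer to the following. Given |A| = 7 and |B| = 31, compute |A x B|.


The Cartesian product A x B contains all ordered pairs (a, b).
|A x B| = |A| * |B| = 7 * 31 = 217

217


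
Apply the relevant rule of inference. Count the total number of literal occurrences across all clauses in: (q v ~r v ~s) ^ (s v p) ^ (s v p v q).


Counting literals in each clause:
Clause 1: 3 literal(s)
Clause 2: 2 literal(s)
Clause 3: 3 literal(s)
Total = 8

8


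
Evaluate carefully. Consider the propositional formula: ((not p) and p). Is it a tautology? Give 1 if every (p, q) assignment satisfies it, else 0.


Check all 4 assignments:
p=0, q=0: 0
p=0, q=1: 0
p=1, q=0: 0
p=1, q=1: 0
Satisfying count = 0/4.
Tautology iff count = 4: no.

0


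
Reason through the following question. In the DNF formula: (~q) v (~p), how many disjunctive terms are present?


A DNF formula is a disjunction of terms (conjunctions).
Terms are separated by v.
Counting the disjuncts: 2 terms.

2


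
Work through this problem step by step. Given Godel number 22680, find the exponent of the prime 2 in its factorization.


Factorize 22680 by dividing by 2 repeatedly.
Division steps: 2 divides 22680 exactly 3 time(s).
Exponent of 2 = 3

3


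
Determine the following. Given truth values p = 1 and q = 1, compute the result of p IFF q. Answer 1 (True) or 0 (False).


p = 1, q = 1
Operation: p IFF q
Evaluate: 1 IFF 1 = 1

1


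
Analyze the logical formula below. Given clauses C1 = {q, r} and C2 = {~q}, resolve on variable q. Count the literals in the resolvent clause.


Remove q from C1 and ~q from C2.
C1 remainder: {r}
C2 remainder: {}
Union (resolvent): {r}
Resolvent has 1 literal(s).

1


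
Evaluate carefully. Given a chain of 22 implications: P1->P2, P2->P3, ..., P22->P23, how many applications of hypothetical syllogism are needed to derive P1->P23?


With 22 implications in a chain connecting 23 propositions:
P1->P2, P2->P3, ..., P22->P23
Steps needed = (number of implications) - 1 = 22 - 1 = 21

21


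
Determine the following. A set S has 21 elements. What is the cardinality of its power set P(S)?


The power set of a set with n elements has 2^n elements.
|P(S)| = 2^21 = 2097152

2097152


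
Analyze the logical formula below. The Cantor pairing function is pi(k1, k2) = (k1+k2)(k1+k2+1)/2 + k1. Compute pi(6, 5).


k1 + k2 = 11
(k1+k2)(k1+k2+1)/2 = 11 * 12 / 2 = 66
pi = 66 + 6 = 72

72


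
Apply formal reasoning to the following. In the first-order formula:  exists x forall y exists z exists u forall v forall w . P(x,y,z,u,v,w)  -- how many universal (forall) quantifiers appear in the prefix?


Quantifier prefix: exists x forall y exists z exists u forall v forall w
Mark each quantifier type:
  E U E E U U
Universal count = 3, Existential count = 3
Asked for universal (forall) quantifiers: 3

3


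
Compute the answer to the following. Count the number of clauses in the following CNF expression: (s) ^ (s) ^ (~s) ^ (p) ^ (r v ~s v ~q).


A CNF formula is a conjunction of clauses.
Clauses are separated by ^.
Counting the conjuncts: 5 clauses.

5


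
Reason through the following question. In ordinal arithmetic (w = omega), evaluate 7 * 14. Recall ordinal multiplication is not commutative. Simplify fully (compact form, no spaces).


Compute 7 * 14.
Ordinal * is associative and left-distributive over +, but NOT commutative; for finite n>1, n*w = w but w*n stays w*n.
Both finite; ordinal * agrees with natural *: 7 * 14 = 98.
Result = 98

98


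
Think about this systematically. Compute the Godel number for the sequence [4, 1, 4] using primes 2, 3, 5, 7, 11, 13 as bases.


Encode each element as an exponent of the corresponding prime:
  2^4 = 16
  3^1 = 3
  5^4 = 625
Product = 16 * 3 * 625 = 30000

30000


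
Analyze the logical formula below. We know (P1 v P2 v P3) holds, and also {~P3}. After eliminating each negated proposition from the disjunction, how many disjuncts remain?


Original disjuncts (3): P1, P2, P3
Negated (eliminate): ~P3
Remaining disjuncts: P1, P2
Count = 3 - 1 = 2

2


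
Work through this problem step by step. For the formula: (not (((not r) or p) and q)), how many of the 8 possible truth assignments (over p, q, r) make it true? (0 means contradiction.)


Check all 8 assignments:
p=0, q=0, r=0: 1
p=0, q=0, r=1: 1
p=0, q=1, r=0: 0
p=0, q=1, r=1: 1
p=1, q=0, r=0: 1
p=1, q=0, r=1: 1
p=1, q=1, r=0: 0
p=1, q=1, r=1: 0
Count of True = 5

5


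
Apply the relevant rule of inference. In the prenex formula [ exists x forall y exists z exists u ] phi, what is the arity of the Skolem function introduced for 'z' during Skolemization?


Quantifier prefix: exists x forall y exists z exists u
'z' is existentially quantified at position 3.
Universal variables preceding it: y
Skolem function arity = 1

1


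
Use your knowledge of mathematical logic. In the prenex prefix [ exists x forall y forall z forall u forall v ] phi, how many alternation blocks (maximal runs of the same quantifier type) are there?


Quantifier-type sequence: E A A A A  (A=forall, E=exists)
Group into maximal same-type runs:
  Ex1 | Ax4
Number of blocks = 2

2


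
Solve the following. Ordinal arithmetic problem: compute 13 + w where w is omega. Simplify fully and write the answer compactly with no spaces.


Compute 13 + w.
Ordinal + is associative but NOT commutative; for finite n>0, n + w = w but w + n stays w+n.
Any finite left addend is absorbed by w on the right: 13 + w = w.
Result = w

w


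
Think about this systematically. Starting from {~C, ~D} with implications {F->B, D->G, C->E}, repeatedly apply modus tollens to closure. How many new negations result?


Initial negated facts: {~C, ~D}
Apply modus tollens to closure:
  (no implication fires)
Final negated: {~C, ~D}
New negations: {(none)}
Count = 0

0


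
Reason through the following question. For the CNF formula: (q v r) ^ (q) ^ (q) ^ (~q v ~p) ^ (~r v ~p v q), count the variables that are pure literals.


Check each variable for pure literal status:
p: pure negative
q: mixed (not pure)
r: mixed (not pure)
Pure literal count = 1

1


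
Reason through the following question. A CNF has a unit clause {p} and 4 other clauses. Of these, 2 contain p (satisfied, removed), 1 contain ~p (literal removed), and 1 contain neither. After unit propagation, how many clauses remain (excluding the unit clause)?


Satisfied (removed): 2
Shortened (remain): 1
Unchanged (remain): 1
Remaining = 1 + 1 = 2

2


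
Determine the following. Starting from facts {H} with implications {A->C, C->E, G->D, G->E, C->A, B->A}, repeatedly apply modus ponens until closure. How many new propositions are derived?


Initial facts: {H}
Apply modus ponens to closure:
  (no implication fires)
Final known: {H}
New propositions: {(none)}
Count = 0

0


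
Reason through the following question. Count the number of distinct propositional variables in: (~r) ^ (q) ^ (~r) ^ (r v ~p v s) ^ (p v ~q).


Identify each variable that appears in the formula.
Variables found: p, q, r, s
Count = 4

4


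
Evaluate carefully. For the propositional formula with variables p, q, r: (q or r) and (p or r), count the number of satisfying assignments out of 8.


Evaluate all 8 assignments for p, q, r:
p=0, q=0, r=0: 0
p=0, q=0, r=1: 1
p=0, q=1, r=0: 0
p=0, q=1, r=1: 1
p=1, q=0, r=0: 0
p=1, q=0, r=1: 1
p=1, q=1, r=0: 1
p=1, q=1, r=1: 1
Satisfying count = 5

5


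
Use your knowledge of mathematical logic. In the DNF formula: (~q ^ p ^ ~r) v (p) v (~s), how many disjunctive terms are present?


A DNF formula is a disjunction of terms (conjunctions).
Terms are separated by v.
Counting the disjuncts: 3 terms.

3


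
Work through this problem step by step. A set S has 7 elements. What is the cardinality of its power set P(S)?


The power set of a set with n elements has 2^n elements.
|P(S)| = 2^7 = 128

128


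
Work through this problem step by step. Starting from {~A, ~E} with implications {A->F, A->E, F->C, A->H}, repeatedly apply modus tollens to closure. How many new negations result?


Initial negated facts: {~A, ~E}
Apply modus tollens to closure:
  (no implication fires)
Final negated: {~A, ~E}
New negations: {(none)}
Count = 0

0


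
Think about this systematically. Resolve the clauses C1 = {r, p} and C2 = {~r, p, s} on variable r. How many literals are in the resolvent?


Remove r from C1 and ~r from C2.
C1 remainder: {p}
C2 remainder: {p, s}
Union (resolvent): {p, s}
Resolvent has 2 literal(s).

2


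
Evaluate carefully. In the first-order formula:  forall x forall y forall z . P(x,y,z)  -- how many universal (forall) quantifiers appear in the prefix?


Quantifier prefix: forall x forall y forall z
Mark each quantifier type:
  U U U
Universal count = 3, Existential count = 0
Asked for universal (forall) quantifiers: 3

3


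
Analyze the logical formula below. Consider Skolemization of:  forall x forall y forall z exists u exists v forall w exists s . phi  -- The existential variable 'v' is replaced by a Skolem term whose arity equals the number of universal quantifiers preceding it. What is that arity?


Quantifier prefix: forall x forall y forall z exists u exists v forall w exists s
'v' is existentially quantified at position 5.
Universal variables preceding it: x, y, z
Skolem function arity = 3

3


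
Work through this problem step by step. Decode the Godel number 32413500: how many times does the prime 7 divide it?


Factorize 32413500 by dividing by 7 repeatedly.
Division steps: 7 divides 32413500 exactly 4 time(s).
Exponent of 7 = 4

4


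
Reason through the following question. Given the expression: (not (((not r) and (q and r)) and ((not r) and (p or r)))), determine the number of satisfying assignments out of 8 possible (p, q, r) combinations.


Check all 8 assignments:
p=0, q=0, r=0: 1
p=0, q=0, r=1: 1
p=0, q=1, r=0: 1
p=0, q=1, r=1: 1
p=1, q=0, r=0: 1
p=1, q=0, r=1: 1
p=1, q=1, r=0: 1
p=1, q=1, r=1: 1
Count of True = 8

8


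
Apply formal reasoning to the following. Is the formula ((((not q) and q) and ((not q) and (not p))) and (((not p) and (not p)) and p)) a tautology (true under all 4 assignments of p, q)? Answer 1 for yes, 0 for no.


Check all 4 assignments:
p=0, q=0: 0
p=0, q=1: 0
p=1, q=0: 0
p=1, q=1: 0
Satisfying count = 0/4.
Tautology iff count = 4: no.

0


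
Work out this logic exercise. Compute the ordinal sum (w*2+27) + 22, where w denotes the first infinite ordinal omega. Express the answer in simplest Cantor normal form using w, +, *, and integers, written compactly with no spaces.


Compute (w*2+27) + 22.
Ordinal + is associative but NOT commutative; for finite n>0, n + w = w but w + n stays w+n.
By associativity: (w*2+27) + 22 = w*2 + (27+22) = w*2+49.
Result = w*2+49

w*2+49


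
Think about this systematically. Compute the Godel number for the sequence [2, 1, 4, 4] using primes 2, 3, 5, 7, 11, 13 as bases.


Encode each element as an exponent of the corresponding prime:
  2^2 = 4
  3^1 = 3
  5^4 = 625
  7^4 = 2401
Product = 4 * 3 * 625 * 2401 = 18007500

18007500


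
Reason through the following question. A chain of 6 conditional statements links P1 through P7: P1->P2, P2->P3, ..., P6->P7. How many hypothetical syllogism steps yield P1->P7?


With 6 implications in a chain connecting 7 propositions:
P1->P2, P2->P3, ..., P6->P7
Steps needed = (number of implications) - 1 = 6 - 1 = 5

5


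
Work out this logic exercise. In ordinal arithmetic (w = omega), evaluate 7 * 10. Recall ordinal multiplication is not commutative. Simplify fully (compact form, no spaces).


Compute 7 * 10.
Ordinal * is associative and left-distributive over +, but NOT commutative; for finite n>1, n*w = w but w*n stays w*n.
Both finite; ordinal * agrees with natural *: 7 * 10 = 70.
Result = 70

70


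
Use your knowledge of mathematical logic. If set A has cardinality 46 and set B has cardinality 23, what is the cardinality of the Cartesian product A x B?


The Cartesian product A x B contains all ordered pairs (a, b).
|A x B| = |A| * |B| = 46 * 23 = 1058

1058


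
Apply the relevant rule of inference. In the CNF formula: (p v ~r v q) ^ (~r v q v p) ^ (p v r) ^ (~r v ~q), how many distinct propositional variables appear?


Identify each variable that appears in the formula.
Variables found: p, q, r
Count = 3

3


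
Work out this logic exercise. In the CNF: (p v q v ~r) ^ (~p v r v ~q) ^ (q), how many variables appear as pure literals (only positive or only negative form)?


Check each variable for pure literal status:
p: mixed (not pure)
q: mixed (not pure)
r: mixed (not pure)
Pure literal count = 0

0


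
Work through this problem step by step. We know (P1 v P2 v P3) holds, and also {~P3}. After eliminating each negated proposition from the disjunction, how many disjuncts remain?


Original disjuncts (3): P1, P2, P3
Negated (eliminate): ~P3
Remaining disjuncts: P1, P2
Count = 3 - 1 = 2

2


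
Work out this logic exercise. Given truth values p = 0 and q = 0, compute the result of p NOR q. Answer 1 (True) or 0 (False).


p = 0, q = 0
Operation: p NOR q
Evaluate: 0 NOR 0 = 1

1


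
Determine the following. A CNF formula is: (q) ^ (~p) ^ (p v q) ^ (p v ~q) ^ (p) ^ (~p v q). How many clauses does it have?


A CNF formula is a conjunction of clauses.
Clauses are separated by ^.
Counting the conjuncts: 6 clauses.

6


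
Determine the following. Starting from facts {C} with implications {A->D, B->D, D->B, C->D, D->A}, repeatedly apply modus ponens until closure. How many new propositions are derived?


Initial facts: {C}
Apply modus ponens to closure:
  C and C->D  =>  D
  D and D->A  =>  A
  D and D->B  =>  B
Final known: {A, B, C, D}
New propositions: {A, B, D}
Count = 3

3


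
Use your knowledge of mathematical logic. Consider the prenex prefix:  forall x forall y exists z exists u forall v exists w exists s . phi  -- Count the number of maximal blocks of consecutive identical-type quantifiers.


Quantifier-type sequence: A A E E A E E  (A=forall, E=exists)
Group into maximal same-type runs:
  Ax2 | Ex2 | Ax1 | Ex2
Number of blocks = 4

4


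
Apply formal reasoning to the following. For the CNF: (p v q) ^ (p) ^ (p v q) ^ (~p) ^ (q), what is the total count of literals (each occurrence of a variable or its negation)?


Counting literals in each clause:
Clause 1: 2 literal(s)
Clause 2: 1 literal(s)
Clause 3: 2 literal(s)
Clause 4: 1 literal(s)
Clause 5: 1 literal(s)
Total = 7

7


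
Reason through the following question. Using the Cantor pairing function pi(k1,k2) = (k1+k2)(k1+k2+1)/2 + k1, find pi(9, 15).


k1 + k2 = 24
(k1+k2)(k1+k2+1)/2 = 24 * 25 / 2 = 300
pi = 300 + 9 = 309

309


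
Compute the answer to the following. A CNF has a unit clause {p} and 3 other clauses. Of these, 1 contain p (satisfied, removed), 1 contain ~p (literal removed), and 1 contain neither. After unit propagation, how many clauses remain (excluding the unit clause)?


Satisfied (removed): 1
Shortened (remain): 1
Unchanged (remain): 1
Remaining = 1 + 1 = 2

2


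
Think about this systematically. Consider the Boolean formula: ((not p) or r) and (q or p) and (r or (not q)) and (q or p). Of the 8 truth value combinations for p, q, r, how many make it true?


Evaluate all 8 assignments for p, q, r:
p=0, q=0, r=0: 0
p=0, q=0, r=1: 0
p=0, q=1, r=0: 0
p=0, q=1, r=1: 1
p=1, q=0, r=0: 0
p=1, q=0, r=1: 1
p=1, q=1, r=0: 0
p=1, q=1, r=1: 1
Satisfying count = 3

3


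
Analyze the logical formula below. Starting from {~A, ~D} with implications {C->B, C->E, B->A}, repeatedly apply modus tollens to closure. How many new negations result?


Initial negated facts: {~A, ~D}
Apply modus tollens to closure:
  ~A and B->A  =>  ~B
  ~B and C->B  =>  ~C
Final negated: {~A, ~B, ~C, ~D}
New negations: {~B, ~C}
Count = 2

2


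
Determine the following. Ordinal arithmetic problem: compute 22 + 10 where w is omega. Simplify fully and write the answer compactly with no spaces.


Compute 22 + 10.
Ordinal + is associative but NOT commutative; for finite n>0, n + w = w but w + n stays w+n.
Both operands finite; ordinal + agrees with natural +: 22 + 10 = 32.
Result = 32

32


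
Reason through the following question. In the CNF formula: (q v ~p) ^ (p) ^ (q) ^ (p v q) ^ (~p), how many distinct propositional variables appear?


Identify each variable that appears in the formula.
Variables found: p, q
Count = 2

2


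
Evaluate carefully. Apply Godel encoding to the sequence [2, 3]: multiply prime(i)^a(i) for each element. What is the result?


Encode each element as an exponent of the corresponding prime:
  2^2 = 4
  3^3 = 27
Product = 4 * 27 = 108

108


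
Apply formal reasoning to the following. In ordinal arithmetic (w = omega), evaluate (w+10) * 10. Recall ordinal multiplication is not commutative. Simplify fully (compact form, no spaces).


Compute (w+10) * 10.
Ordinal * is associative and left-distributive over +, but NOT commutative; for finite n>1, n*w = w but w*n stays w*n.
(w+10) * 10 = (w+10) repeated 10 times. Each intermediate +10 is absorbed by the following w; only the last survives: w*10+10.
Result = w*10+10

w*10+10


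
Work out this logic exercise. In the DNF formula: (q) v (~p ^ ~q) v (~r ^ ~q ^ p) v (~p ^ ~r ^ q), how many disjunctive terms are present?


A DNF formula is a disjunction of terms (conjunctions).
Terms are separated by v.
Counting the disjuncts: 4 terms.

4


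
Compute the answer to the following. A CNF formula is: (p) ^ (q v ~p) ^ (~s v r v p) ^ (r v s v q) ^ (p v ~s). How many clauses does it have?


A CNF formula is a conjunction of clauses.
Clauses are separated by ^.
Counting the conjuncts: 5 clauses.

5


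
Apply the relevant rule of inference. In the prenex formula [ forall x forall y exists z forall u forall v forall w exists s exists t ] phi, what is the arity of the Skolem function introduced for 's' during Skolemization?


Quantifier prefix: forall x forall y exists z forall u forall v forall w exists s exists t
's' is existentially quantified at position 7.
Universal variables preceding it: x, y, u, v, w
Skolem function arity = 5

5


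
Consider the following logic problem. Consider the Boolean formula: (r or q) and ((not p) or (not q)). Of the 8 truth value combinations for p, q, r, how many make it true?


Evaluate all 8 assignments for p, q, r:
p=0, q=0, r=0: 0
p=0, q=0, r=1: 1
p=0, q=1, r=0: 1
p=0, q=1, r=1: 1
p=1, q=0, r=0: 0
p=1, q=0, r=1: 1
p=1, q=1, r=0: 0
p=1, q=1, r=1: 0
Satisfying count = 4

4


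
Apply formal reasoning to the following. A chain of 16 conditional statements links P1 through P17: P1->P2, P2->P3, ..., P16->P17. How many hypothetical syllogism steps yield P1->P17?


With 16 implications in a chain connecting 17 propositions:
P1->P2, P2->P3, ..., P16->P17
Steps needed = (number of implications) - 1 = 16 - 1 = 15

15


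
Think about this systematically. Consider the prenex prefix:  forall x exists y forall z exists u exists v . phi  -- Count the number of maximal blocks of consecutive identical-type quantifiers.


Quantifier-type sequence: A E A E E  (A=forall, E=exists)
Group into maximal same-type runs:
  Ax1 | Ex1 | Ax1 | Ex2
Number of blocks = 4

4


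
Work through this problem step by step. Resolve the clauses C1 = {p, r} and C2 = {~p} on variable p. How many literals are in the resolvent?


Remove p from C1 and ~p from C2.
C1 remainder: {r}
C2 remainder: {}
Union (resolvent): {r}
Resolvent has 1 literal(s).

1


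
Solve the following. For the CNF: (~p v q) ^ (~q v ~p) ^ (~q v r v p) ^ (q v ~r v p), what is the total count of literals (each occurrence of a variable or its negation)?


Counting literals in each clause:
Clause 1: 2 literal(s)
Clause 2: 2 literal(s)
Clause 3: 3 literal(s)
Clause 4: 3 literal(s)
Total = 10

10


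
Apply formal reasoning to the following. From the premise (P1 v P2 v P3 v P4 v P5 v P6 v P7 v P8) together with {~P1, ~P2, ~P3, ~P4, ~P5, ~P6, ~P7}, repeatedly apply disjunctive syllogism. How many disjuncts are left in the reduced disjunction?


Original disjuncts (8): P1, P2, P3, P4, P5, P6, P7, P8
Negated (eliminate): ~P1, ~P2, ~P3, ~P4, ~P5, ~P6, ~P7
Remaining disjuncts: P8
Count = 8 - 7 = 1

1


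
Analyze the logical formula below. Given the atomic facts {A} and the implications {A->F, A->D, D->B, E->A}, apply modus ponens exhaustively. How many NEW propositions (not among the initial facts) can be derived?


Initial facts: {A}
Apply modus ponens to closure:
  A and A->F  =>  F
  A and A->D  =>  D
  D and D->B  =>  B
Final known: {A, B, D, F}
New propositions: {B, D, F}
Count = 3

3


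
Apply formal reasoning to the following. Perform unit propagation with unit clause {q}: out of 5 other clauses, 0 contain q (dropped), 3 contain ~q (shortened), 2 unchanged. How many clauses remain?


Satisfied (removed): 0
Shortened (remain): 3
Unchanged (remain): 2
Remaining = 3 + 2 = 5

5


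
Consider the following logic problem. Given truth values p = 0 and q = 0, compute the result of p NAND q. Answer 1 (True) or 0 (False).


p = 0, q = 0
Operation: p NAND q
Evaluate: 0 NAND 0 = 1

1


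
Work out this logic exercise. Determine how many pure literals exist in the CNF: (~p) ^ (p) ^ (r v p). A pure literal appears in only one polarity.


Check each variable for pure literal status:
p: mixed (not pure)
q: absent (not pure)
r: pure positive
Pure literal count = 1

1


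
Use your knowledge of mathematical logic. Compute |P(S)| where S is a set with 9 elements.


The power set of a set with n elements has 2^n elements.
|P(S)| = 2^9 = 512

512


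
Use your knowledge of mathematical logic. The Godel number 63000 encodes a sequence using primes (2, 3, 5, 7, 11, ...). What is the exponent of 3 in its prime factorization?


Factorize 63000 by dividing by 3 repeatedly.
Division steps: 3 divides 63000 exactly 2 time(s).
Exponent of 3 = 2

2


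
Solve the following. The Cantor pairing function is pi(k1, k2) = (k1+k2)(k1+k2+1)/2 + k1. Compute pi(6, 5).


k1 + k2 = 11
(k1+k2)(k1+k2+1)/2 = 11 * 12 / 2 = 66
pi = 66 + 6 = 72

72


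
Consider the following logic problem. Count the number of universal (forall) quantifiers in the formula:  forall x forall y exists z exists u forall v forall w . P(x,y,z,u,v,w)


Quantifier prefix: forall x forall y exists z exists u forall v forall w
Mark each quantifier type:
  U U E E U U
Universal count = 4, Existential count = 2
Asked for universal (forall) quantifiers: 4

4


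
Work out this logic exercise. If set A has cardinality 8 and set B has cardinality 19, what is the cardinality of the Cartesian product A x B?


The Cartesian product A x B contains all ordered pairs (a, b).
|A x B| = |A| * |B| = 8 * 19 = 152

152


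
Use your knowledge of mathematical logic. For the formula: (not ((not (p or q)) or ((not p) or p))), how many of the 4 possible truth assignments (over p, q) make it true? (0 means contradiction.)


Check all 4 assignments:
p=0, q=0: 0
p=0, q=1: 0
p=1, q=0: 0
p=1, q=1: 0
Count of True = 0

0


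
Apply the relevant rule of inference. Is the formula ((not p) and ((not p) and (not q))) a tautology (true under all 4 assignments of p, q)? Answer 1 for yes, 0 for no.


Check all 4 assignments:
p=0, q=0: 1
p=0, q=1: 0
p=1, q=0: 0
p=1, q=1: 0
Satisfying count = 1/4.
Tautology iff count = 4: no.

0


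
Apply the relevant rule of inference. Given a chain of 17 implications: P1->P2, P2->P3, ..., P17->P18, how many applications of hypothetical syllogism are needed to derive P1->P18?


With 17 implications in a chain connecting 18 propositions:
P1->P2, P2->P3, ..., P17->P18
Steps needed = (number of implications) - 1 = 17 - 1 = 16

16


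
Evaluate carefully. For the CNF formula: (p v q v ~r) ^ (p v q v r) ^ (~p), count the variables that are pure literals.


Check each variable for pure literal status:
p: mixed (not pure)
q: pure positive
r: mixed (not pure)
Pure literal count = 1

1


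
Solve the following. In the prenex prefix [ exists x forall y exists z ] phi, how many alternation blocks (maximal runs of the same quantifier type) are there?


Quantifier-type sequence: E A E  (A=forall, E=exists)
Group into maximal same-type runs:
  Ex1 | Ax1 | Ex1
Number of blocks = 3

3


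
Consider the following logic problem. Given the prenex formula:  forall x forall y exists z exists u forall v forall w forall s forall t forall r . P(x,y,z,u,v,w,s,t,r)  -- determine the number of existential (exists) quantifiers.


Quantifier prefix: forall x forall y exists z exists u forall v forall w forall s forall t forall r
Mark each quantifier type:
  U U E E U U U U U
Universal count = 7, Existential count = 2
Asked for existential (exists) quantifiers: 2

2


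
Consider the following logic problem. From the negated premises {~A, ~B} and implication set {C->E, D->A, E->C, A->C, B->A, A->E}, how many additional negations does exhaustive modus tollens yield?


Initial negated facts: {~A, ~B}
Apply modus tollens to closure:
  ~A and D->A  =>  ~D
Final negated: {~A, ~B, ~D}
New negations: {~D}
Count = 1

1


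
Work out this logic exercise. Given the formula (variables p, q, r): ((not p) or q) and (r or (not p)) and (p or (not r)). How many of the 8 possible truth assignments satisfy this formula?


Evaluate all 8 assignments for p, q, r:
p=0, q=0, r=0: 1
p=0, q=0, r=1: 0
p=0, q=1, r=0: 1
p=0, q=1, r=1: 0
p=1, q=0, r=0: 0
p=1, q=0, r=1: 0
p=1, q=1, r=0: 0
p=1, q=1, r=1: 1
Satisfying count = 3

3


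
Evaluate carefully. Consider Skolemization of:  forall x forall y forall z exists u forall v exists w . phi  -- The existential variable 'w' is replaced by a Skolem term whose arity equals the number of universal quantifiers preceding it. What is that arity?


Quantifier prefix: forall x forall y forall z exists u forall v exists w
'w' is existentially quantified at position 6.
Universal variables preceding it: x, y, z, v
Skolem function arity = 4

4


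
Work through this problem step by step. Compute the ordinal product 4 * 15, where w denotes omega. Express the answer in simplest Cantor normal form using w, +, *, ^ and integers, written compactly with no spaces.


Compute 4 * 15.
Ordinal * is associative and left-distributive over +, but NOT commutative; for finite n>1, n*w = w but w*n stays w*n.
Both finite; ordinal * agrees with natural *: 4 * 15 = 60.
Result = 60

60


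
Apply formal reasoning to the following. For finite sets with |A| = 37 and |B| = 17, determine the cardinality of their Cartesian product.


The Cartesian product A x B contains all ordered pairs (a, b).
|A x B| = |A| * |B| = 37 * 17 = 629

629


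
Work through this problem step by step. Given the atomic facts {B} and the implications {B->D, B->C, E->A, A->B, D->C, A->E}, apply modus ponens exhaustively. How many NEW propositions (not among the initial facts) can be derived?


Initial facts: {B}
Apply modus ponens to closure:
  B and B->D  =>  D
  B and B->C  =>  C
Final known: {B, C, D}
New propositions: {C, D}
Count = 2

2


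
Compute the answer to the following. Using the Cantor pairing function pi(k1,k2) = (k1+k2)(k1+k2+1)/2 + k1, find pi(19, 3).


k1 + k2 = 22
(k1+k2)(k1+k2+1)/2 = 22 * 23 / 2 = 253
pi = 253 + 19 = 272

272


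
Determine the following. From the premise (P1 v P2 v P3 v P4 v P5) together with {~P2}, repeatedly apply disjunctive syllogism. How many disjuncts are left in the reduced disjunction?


Original disjuncts (5): P1, P2, P3, P4, P5
Negated (eliminate): ~P2
Remaining disjuncts: P1, P3, P4, P5
Count = 5 - 1 = 4

4


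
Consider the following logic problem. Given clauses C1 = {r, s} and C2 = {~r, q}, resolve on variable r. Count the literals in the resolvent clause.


Remove r from C1 and ~r from C2.
C1 remainder: {s}
C2 remainder: {q}
Union (resolvent): {q, s}
Resolvent has 2 literal(s).

2


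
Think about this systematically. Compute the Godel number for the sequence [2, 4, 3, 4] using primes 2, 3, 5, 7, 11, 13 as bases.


Encode each element as an exponent of the corresponding prime:
  2^2 = 4
  3^4 = 81
  5^3 = 125
  7^4 = 2401
Product = 4 * 81 * 125 * 2401 = 97240500

97240500


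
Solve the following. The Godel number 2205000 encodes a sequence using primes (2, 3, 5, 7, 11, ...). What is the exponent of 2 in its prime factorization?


Factorize 2205000 by dividing by 2 repeatedly.
Division steps: 2 divides 2205000 exactly 3 time(s).
Exponent of 2 = 3

3


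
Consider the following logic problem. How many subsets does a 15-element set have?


The power set of a set with n elements has 2^n elements.
|P(S)| = 2^15 = 32768

32768


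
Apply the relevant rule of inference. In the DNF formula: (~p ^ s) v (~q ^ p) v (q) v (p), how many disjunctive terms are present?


A DNF formula is a disjunction of terms (conjunctions).
Terms are separated by v.
Counting the disjuncts: 4 terms.

4


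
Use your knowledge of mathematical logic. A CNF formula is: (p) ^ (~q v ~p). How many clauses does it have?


A CNF formula is a conjunction of clauses.
Clauses are separated by ^.
Counting the conjuncts: 2 clauses.

2


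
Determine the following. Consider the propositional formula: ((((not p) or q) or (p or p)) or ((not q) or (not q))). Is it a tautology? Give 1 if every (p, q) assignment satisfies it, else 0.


Check all 4 assignments:
p=0, q=0: 1
p=0, q=1: 1
p=1, q=0: 1
p=1, q=1: 1
Satisfying count = 4/4.
Tautology iff count = 4: yes.

1


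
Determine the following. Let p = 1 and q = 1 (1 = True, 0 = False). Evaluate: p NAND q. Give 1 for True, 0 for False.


p = 1, q = 1
Operation: p NAND q
Evaluate: 1 NAND 1 = 0

0


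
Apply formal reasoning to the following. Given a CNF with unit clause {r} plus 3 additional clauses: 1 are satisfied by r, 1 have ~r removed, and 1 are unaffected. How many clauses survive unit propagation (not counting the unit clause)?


Satisfied (removed): 1
Shortened (remain): 1
Unchanged (remain): 1
Remaining = 1 + 1 = 2

2


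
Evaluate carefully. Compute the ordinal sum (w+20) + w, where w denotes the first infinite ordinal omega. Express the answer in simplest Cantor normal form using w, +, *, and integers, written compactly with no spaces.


Compute (w+20) + w.
Ordinal + is associative but NOT commutative; for finite n>0, n + w = w but w + n stays w+n.
(w+20) + w = w + (20+w) = w + w = w*2 (the finite tail 20 is absorbed by the right w).
Result = w*2

w*2


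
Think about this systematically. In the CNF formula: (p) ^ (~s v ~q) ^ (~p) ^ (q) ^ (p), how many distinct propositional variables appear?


Identify each variable that appears in the formula.
Variables found: p, q, s
Count = 3

3


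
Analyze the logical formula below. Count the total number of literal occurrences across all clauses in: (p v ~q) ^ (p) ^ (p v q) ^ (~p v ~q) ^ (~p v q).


Counting literals in each clause:
Clause 1: 2 literal(s)
Clause 2: 1 literal(s)
Clause 3: 2 literal(s)
Clause 4: 2 literal(s)
Clause 5: 2 literal(s)
Total = 9

9


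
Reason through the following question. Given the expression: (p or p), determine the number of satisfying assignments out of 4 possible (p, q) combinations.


Check all 4 assignments:
p=0, q=0: 0
p=0, q=1: 0
p=1, q=0: 1
p=1, q=1: 1
Count of True = 2

2


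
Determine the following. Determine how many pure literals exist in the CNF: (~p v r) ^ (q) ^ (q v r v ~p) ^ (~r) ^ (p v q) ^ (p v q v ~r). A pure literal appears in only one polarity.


Check each variable for pure literal status:
p: mixed (not pure)
q: pure positive
r: mixed (not pure)
Pure literal count = 1

1


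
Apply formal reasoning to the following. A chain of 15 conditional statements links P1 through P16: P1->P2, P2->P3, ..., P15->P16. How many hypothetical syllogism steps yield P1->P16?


With 15 implications in a chain connecting 16 propositions:
P1->P2, P2->P3, ..., P15->P16
Steps needed = (number of implications) - 1 = 15 - 1 = 14

14


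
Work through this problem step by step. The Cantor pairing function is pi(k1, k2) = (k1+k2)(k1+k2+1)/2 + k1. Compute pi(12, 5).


k1 + k2 = 17
(k1+k2)(k1+k2+1)/2 = 17 * 18 / 2 = 153
pi = 153 + 12 = 165

165


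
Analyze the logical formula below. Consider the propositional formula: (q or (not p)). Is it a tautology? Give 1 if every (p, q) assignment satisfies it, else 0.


Check all 4 assignments:
p=0, q=0: 1
p=0, q=1: 1
p=1, q=0: 0
p=1, q=1: 1
Satisfying count = 3/4.
Tautology iff count = 4: no.

0


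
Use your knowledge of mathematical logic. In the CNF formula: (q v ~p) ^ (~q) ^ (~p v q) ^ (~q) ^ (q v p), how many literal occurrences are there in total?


Counting literals in each clause:
Clause 1: 2 literal(s)
Clause 2: 1 literal(s)
Clause 3: 2 literal(s)
Clause 4: 1 literal(s)
Clause 5: 2 literal(s)
Total = 8

8


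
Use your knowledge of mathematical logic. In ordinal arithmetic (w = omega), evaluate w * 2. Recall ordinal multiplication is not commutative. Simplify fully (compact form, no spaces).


Compute w * 2.
Ordinal * is associative and left-distributive over +, but NOT commutative; for finite n>1, n*w = w but w*n stays w*n.
w * 2 means 2 copies of w concatenated: w*2.
Result = w*2

w*2


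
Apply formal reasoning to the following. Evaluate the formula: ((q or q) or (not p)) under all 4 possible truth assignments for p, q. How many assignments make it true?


Check all 4 assignments:
p=0, q=0: 1
p=0, q=1: 1
p=1, q=0: 0
p=1, q=1: 1
Count of True = 3

3


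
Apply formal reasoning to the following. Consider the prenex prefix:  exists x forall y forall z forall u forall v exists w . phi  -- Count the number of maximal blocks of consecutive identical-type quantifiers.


Quantifier-type sequence: E A A A A E  (A=forall, E=exists)
Group into maximal same-type runs:
  Ex1 | Ax4 | Ex1
Number of blocks = 3

3


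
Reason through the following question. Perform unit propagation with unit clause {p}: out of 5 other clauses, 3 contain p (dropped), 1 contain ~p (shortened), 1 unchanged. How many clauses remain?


Satisfied (removed): 3
Shortened (remain): 1
Unchanged (remain): 1
Remaining = 1 + 1 = 2

2


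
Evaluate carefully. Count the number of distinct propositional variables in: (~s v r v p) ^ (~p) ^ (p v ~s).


Identify each variable that appears in the formula.
Variables found: p, r, s
Count = 3

3


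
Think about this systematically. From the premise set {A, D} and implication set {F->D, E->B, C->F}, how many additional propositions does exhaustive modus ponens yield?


Initial facts: {A, D}
Apply modus ponens to closure:
  (no implication fires)
Final known: {A, D}
New propositions: {(none)}
Count = 0

0
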